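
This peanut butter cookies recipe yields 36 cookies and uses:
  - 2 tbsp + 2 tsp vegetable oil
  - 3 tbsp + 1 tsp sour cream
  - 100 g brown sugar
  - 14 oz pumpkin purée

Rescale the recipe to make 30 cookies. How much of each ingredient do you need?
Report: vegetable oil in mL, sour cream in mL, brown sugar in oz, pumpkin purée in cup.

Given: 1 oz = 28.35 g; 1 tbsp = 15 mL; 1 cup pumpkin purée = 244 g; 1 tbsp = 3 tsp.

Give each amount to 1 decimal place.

vegetable oil: 33.3 mL; sour cream: 41.7 mL; brown sugar: 2.9 oz; pumpkin purée: 1.4 cup

Scaling factor: 30/36 = 5/6.
vegetable oil: (2 tbsp + 2 tsp = 8/3 tbsp) × 5/6 × 15 mL/tbsp ≈ 33.3 mL
sour cream: (3 tbsp + 1 tsp = 10/3 tbsp) × 5/6 × 15 mL/tbsp ≈ 41.7 mL
brown sugar: 100 g × 5/6 ÷ 28.35 g/oz ≈ 2.9 oz
pumpkin purée: 14 oz × 5/6 × 28.35 g/oz ÷ 244 g/cup ≈ 1.4 cup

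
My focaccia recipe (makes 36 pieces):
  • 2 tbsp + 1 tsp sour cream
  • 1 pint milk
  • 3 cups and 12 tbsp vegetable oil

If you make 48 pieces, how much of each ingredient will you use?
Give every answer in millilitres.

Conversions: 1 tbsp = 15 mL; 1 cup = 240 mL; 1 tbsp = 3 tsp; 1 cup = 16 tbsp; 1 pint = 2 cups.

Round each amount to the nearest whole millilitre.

Scaling factor: 48/36 = 4/3.
sour cream: (2 tbsp + 1 tsp = 7/3 tbsp) × 4/3 × 15 mL/tbsp ≈ 47 mL
milk: 1 pint × 4/3 × 2 cup/pint × 240 mL/cup = 640 mL
vegetable oil: (3 cup + 12 tbsp = 3.75 cup) × 4/3 × 240 mL/cup = 1200 mL

sour cream: 47 mL; milk: 640 mL; vegetable oil: 1200 mL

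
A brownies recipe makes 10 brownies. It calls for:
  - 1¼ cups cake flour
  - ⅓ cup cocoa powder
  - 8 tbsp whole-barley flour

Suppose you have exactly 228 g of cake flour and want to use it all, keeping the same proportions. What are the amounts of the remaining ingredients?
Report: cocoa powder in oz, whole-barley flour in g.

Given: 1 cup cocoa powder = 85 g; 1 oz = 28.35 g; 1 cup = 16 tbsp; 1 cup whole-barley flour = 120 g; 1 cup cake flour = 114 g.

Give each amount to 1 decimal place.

cocoa powder: 1.6 oz; whole-barley flour: 96.0 g

The original recipe has 142.5 g of cake flour, so the scaling factor is 228 ÷ 142.5 = 8/5 = 1.6.
cocoa powder: 1/3 cup × 8/5 × 85 g/cup ÷ 28.35 g/oz ≈ 1.6 oz
whole-barley flour: 8 tbsp × 8/5 ÷ 16 tbsp/cup × 120 g/cup = 96.0 g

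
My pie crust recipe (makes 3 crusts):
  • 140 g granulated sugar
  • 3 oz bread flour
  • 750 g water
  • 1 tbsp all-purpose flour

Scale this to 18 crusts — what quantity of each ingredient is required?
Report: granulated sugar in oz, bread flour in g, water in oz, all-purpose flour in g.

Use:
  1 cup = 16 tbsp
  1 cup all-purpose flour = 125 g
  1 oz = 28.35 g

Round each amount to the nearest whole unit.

Scaling factor: 18/3 = 6.
granulated sugar: 140 g × 6 ÷ 28.35 g/oz ≈ 30 oz
bread flour: 3 oz × 6 × 28.35 g/oz ≈ 510 g
water: 750 g × 6 ÷ 28.35 g/oz ≈ 159 oz
all-purpose flour: 1 tbsp × 6 ÷ 16 tbsp/cup × 125 g/cup ≈ 47 g

granulated sugar: 30 oz; bread flour: 510 g; water: 159 oz; all-purpose flour: 47 g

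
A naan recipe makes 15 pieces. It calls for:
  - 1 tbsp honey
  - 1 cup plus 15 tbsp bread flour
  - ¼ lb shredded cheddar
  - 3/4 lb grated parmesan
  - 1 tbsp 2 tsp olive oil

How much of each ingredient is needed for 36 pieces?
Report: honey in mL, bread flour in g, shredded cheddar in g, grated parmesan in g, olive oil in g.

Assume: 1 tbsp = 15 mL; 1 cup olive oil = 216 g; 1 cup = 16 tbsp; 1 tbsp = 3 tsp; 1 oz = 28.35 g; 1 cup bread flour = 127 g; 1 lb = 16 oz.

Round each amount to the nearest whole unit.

honey: 36 mL; bread flour: 591 g; shredded cheddar: 272 g; grated parmesan: 816 g; olive oil: 54 g

Scaling factor: 36/15 = 12/5 = 2.4.
honey: 1 tbsp × 12/5 × 15 mL/tbsp = 36 mL
bread flour: (1 cup + 15 tbsp = 1.9375 cup) × 12/5 × 127 g/cup ≈ 591 g
shredded cheddar: 0.25 lb × 12/5 × 16 oz/lb × 28.35 g/oz ≈ 272 g
grated parmesan: 0.75 lb × 12/5 × 16 oz/lb × 28.35 g/oz ≈ 816 g
olive oil: (1 tbsp + 2 tsp = 5/3 tbsp) × 12/5 ÷ 16 tbsp/cup × 216 g/cup = 54 g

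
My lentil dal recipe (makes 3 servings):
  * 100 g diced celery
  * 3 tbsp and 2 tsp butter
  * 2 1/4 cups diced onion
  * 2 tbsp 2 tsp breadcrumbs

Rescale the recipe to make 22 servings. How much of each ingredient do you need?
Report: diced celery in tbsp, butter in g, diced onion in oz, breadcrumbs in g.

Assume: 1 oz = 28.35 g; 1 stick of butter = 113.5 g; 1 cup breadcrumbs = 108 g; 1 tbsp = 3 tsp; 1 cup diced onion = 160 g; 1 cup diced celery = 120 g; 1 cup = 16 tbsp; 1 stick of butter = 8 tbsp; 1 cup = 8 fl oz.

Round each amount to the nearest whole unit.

diced celery: 98 tbsp; butter: 381 g; diced onion: 93 oz; breadcrumbs: 132 g

Scaling factor: 22/3.
diced celery: 100 g × 22/3 ÷ 120 g/cup × 16 tbsp/cup ≈ 98 tbsp
butter: (3 tbsp + 2 tsp = 11/3 tbsp) × 22/3 ÷ 8 tbsp/stick × 113.5 g/stick ≈ 381 g
diced onion: 2.25 cup × 22/3 × 160 g/cup ÷ 28.35 g/oz ≈ 93 oz
breadcrumbs: (2 tbsp + 2 tsp = 8/3 tbsp) × 22/3 ÷ 16 tbsp/cup × 108 g/cup = 132 g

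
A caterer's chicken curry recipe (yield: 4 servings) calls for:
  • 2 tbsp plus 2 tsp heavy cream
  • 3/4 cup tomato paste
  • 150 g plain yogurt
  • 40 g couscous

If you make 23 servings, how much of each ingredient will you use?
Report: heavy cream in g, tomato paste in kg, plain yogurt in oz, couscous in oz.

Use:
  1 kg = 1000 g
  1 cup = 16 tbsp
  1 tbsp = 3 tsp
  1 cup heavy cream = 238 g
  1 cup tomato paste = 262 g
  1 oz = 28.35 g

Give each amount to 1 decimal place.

heavy cream: 228.1 g; tomato paste: 1.1 kg; plain yogurt: 30.4 oz; couscous: 8.1 oz

Scaling factor: 23/4 = 5.75.
heavy cream: (2 tbsp + 2 tsp = 8/3 tbsp) × 23/4 ÷ 16 tbsp/cup × 238 g/cup ≈ 228.1 g
tomato paste: 0.75 cup × 23/4 × 262 g/cup ÷ 1000 g/kg ≈ 1.1 kg
plain yogurt: 150 g × 23/4 ÷ 28.35 g/oz ≈ 30.4 oz
couscous: 40 g × 23/4 ÷ 28.35 g/oz ≈ 8.1 oz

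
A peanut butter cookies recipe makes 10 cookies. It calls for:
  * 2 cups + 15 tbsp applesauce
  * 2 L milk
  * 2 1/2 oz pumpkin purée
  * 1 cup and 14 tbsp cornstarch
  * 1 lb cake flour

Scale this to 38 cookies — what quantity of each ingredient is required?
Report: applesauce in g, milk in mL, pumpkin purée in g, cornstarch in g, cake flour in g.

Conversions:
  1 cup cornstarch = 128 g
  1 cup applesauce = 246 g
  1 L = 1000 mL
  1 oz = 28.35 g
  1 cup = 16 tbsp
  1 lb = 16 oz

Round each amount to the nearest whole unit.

applesauce: 2746 g; milk: 7600 mL; pumpkin purée: 269 g; cornstarch: 912 g; cake flour: 1724 g

Scaling factor: 38/10 = 19/5 = 3.8.
applesauce: (2 cup + 15 tbsp = 2.9375 cup) × 19/5 × 246 g/cup ≈ 2746 g
milk: 2 L × 19/5 × 1000 mL/L = 7600 mL
pumpkin purée: 2.5 oz × 19/5 × 28.35 g/oz ≈ 269 g
cornstarch: (1 cup + 14 tbsp = 1.875 cup) × 19/5 × 128 g/cup = 912 g
cake flour: 1 lb × 19/5 × 16 oz/lb × 28.35 g/oz ≈ 1724 g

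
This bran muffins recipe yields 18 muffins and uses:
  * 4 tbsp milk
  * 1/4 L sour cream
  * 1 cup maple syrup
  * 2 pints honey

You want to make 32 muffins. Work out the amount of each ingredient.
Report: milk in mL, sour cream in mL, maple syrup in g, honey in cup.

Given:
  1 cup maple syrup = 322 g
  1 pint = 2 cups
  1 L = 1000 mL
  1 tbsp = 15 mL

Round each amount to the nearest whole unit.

milk: 107 mL; sour cream: 444 mL; maple syrup: 572 g; honey: 7 cup

Scaling factor: 32/18 = 16/9.
milk: 4 tbsp × 16/9 × 15 mL/tbsp ≈ 107 mL
sour cream: 0.25 L × 16/9 × 1000 mL/L ≈ 444 mL
maple syrup: 1 cup × 16/9 × 322 g/cup ≈ 572 g
honey: 2 pint × 16/9 × 2 cup/pint ≈ 7 cup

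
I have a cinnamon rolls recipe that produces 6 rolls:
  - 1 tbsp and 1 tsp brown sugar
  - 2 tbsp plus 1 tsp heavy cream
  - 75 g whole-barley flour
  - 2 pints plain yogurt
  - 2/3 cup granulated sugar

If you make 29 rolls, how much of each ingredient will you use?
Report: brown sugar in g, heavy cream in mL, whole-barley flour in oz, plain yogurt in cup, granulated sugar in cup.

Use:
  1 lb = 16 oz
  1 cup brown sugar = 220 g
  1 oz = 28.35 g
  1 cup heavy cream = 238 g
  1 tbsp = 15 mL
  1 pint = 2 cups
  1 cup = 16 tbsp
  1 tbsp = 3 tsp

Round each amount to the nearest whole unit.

brown sugar: 89 g; heavy cream: 169 mL; whole-barley flour: 13 oz; plain yogurt: 19 cup; granulated sugar: 3 cup

Scaling factor: 29/6.
brown sugar: (1 tbsp + 1 tsp = 4/3 tbsp) × 29/6 ÷ 16 tbsp/cup × 220 g/cup ≈ 89 g
heavy cream: (2 tbsp + 1 tsp = 7/3 tbsp) × 29/6 × 15 mL/tbsp ≈ 169 mL
whole-barley flour: 75 g × 29/6 ÷ 28.35 g/oz ≈ 13 oz
plain yogurt: 2 pint × 29/6 × 2 cup/pint ≈ 19 cup
granulated sugar: 2/3 cup × 29/6 ≈ 3 cup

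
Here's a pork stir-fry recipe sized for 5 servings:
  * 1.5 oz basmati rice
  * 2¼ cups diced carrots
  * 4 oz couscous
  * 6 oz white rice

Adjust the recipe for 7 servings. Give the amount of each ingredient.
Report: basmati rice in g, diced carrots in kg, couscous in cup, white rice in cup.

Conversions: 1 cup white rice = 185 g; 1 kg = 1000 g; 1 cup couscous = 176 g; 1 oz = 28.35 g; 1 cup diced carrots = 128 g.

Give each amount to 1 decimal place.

basmati rice: 59.5 g; diced carrots: 0.4 kg; couscous: 0.9 cup; white rice: 1.3 cup

Scaling factor: 7/5 = 1.4.
basmati rice: 1.5 oz × 7/5 × 28.35 g/oz ≈ 59.5 g
diced carrots: 2.25 cup × 7/5 × 128 g/cup ÷ 1000 g/kg ≈ 0.4 kg
couscous: 4 oz × 7/5 × 28.35 g/oz ÷ 176 g/cup ≈ 0.9 cup
white rice: 6 oz × 7/5 × 28.35 g/oz ÷ 185 g/cup ≈ 1.3 cup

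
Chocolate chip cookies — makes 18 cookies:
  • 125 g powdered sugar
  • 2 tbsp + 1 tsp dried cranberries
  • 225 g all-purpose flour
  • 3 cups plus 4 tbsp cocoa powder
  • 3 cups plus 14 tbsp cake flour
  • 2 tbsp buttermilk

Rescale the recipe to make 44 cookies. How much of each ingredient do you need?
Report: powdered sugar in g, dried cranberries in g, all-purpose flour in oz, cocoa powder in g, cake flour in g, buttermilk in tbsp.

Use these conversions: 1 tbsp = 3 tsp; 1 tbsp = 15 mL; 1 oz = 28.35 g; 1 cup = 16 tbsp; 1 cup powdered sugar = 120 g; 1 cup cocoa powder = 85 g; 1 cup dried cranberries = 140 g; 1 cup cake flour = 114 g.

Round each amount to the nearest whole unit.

powdered sugar: 306 g; dried cranberries: 50 g; all-purpose flour: 19 oz; cocoa powder: 675 g; cake flour: 1080 g; buttermilk: 5 tbsp

Scaling factor: 44/18 = 22/9.
powdered sugar: 125 g × 22/9 ≈ 306 g
dried cranberries: (2 tbsp + 1 tsp = 7/3 tbsp) × 22/9 ÷ 16 tbsp/cup × 140 g/cup ≈ 50 g
all-purpose flour: 225 g × 22/9 ÷ 28.35 g/oz ≈ 19 oz
cocoa powder: (3 cup + 4 tbsp = 3.25 cup) × 22/9 × 85 g/cup ≈ 675 g
cake flour: (3 cup + 14 tbsp = 3.875 cup) × 22/9 × 114 g/cup ≈ 1080 g
buttermilk: 2 tbsp × 22/9 ≈ 5 tbsp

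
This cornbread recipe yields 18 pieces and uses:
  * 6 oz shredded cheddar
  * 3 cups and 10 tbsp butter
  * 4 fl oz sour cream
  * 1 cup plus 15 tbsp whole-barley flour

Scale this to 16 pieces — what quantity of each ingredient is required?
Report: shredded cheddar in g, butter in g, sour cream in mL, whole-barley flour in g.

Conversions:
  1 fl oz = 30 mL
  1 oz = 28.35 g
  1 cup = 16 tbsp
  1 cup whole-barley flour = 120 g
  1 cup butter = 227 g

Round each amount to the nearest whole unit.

Scaling factor: 16/18 = 8/9.
shredded cheddar: 6 oz × 8/9 × 28.35 g/oz ≈ 151 g
butter: (3 cup + 10 tbsp = 3.625 cup) × 8/9 × 227 g/cup ≈ 731 g
sour cream: 4 fl oz × 8/9 × 30 mL/fl oz ≈ 107 mL
whole-barley flour: (1 cup + 15 tbsp = 1.9375 cup) × 8/9 × 120 g/cup ≈ 207 g

shredded cheddar: 151 g; butter: 731 g; sour cream: 107 mL; whole-barley flour: 207 g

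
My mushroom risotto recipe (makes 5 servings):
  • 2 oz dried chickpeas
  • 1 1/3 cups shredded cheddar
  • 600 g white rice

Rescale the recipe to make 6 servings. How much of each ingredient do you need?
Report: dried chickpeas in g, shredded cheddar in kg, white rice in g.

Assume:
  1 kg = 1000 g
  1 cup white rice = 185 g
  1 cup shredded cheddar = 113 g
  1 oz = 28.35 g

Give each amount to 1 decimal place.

dried chickpeas: 68.0 g; shredded cheddar: 0.2 kg; white rice: 720.0 g

Scaling factor: 6/5 = 1.2.
dried chickpeas: 2 oz × 6/5 × 28.35 g/oz ≈ 68.0 g
shredded cheddar: 4/3 cup × 6/5 × 113 g/cup ÷ 1000 g/kg ≈ 0.2 kg
white rice: 600 g × 6/5 = 720.0 g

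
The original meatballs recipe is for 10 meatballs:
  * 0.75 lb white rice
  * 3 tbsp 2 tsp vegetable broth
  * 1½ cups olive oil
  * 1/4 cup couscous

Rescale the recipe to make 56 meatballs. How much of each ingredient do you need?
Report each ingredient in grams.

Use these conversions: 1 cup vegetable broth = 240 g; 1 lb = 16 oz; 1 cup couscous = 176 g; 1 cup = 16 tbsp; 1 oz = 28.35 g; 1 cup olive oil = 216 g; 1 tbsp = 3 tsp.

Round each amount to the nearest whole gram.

Scaling factor: 56/10 = 28/5 = 5.6.
white rice: 0.75 lb × 28/5 × 16 oz/lb × 28.35 g/oz ≈ 1905 g
vegetable broth: (3 tbsp + 2 tsp = 11/3 tbsp) × 28/5 ÷ 16 tbsp/cup × 240 g/cup = 308 g
olive oil: 1.5 cup × 28/5 × 216 g/cup ≈ 1814 g
couscous: 0.25 cup × 28/5 × 176 g/cup ≈ 246 g

white rice: 1905 g; vegetable broth: 308 g; olive oil: 1814 g; couscous: 246 g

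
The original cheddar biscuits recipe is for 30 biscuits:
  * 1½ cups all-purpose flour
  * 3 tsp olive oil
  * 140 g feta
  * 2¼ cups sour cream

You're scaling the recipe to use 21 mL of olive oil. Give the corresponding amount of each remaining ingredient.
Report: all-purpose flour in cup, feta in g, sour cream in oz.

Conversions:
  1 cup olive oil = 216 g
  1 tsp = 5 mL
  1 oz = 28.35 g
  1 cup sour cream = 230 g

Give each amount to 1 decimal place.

The original recipe has 15 mL of olive oil, so the scaling factor is 21 ÷ 15 = 7/5 = 1.4.
all-purpose flour: 1.5 cup × 7/5 = 2.1 cup
feta: 140 g × 7/5 = 196.0 g
sour cream: 2.25 cup × 7/5 × 230 g/cup ÷ 28.35 g/oz ≈ 25.6 oz

all-purpose flour: 2.1 cup; feta: 196.0 g; sour cream: 25.6 oz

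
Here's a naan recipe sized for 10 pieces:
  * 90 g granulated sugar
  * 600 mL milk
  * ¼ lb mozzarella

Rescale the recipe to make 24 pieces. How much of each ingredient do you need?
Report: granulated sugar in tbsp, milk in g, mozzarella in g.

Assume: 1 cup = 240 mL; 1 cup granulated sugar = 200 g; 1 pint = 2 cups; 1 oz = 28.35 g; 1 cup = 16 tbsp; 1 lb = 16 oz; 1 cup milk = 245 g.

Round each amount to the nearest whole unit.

granulated sugar: 17 tbsp; milk: 1470 g; mozzarella: 272 g

Scaling factor: 24/10 = 12/5 = 2.4.
granulated sugar: 90 g × 12/5 ÷ 200 g/cup × 16 tbsp/cup ≈ 17 tbsp
milk: 600 mL × 12/5 ÷ 240 mL/cup × 245 g/cup = 1470 g
mozzarella: 0.25 lb × 12/5 × 16 oz/lb × 28.35 g/oz ≈ 272 g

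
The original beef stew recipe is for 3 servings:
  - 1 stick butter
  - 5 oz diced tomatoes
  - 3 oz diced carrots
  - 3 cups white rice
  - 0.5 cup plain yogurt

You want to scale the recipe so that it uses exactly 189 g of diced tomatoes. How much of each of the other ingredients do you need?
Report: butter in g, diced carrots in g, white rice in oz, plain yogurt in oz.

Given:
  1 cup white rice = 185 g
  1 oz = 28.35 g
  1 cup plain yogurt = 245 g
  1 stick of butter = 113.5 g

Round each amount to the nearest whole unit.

The original recipe has 141.75 g of diced tomatoes, so the scaling factor is 189 ÷ 141.75 = 4/3.
butter: 1 stick × 4/3 × 113.5 g/stick ≈ 151 g
diced carrots: 3 oz × 4/3 × 28.35 g/oz ≈ 113 g
white rice: 3 cup × 4/3 × 185 g/cup ÷ 28.35 g/oz ≈ 26 oz
plain yogurt: 0.5 cup × 4/3 × 245 g/cup ÷ 28.35 g/oz ≈ 6 oz

butter: 151 g; diced carrots: 113 g; white rice: 26 oz; plain yogurt: 6 oz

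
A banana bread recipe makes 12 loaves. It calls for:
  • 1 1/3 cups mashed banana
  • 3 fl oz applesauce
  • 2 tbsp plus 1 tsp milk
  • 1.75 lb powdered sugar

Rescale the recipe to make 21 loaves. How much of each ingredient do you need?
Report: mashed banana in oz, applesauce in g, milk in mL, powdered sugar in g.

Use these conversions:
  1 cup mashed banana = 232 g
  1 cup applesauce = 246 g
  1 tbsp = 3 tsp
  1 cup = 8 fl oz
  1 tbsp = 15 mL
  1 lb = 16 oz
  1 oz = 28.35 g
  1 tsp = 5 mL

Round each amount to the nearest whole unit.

mashed banana: 19 oz; applesauce: 161 g; milk: 61 mL; powdered sugar: 1389 g

Scaling factor: 21/12 = 7/4 = 1.75.
mashed banana: 4/3 cup × 7/4 × 232 g/cup ÷ 28.35 g/oz ≈ 19 oz
applesauce: 3 fl oz × 7/4 ÷ 8 fl oz/cup × 246 g/cup ≈ 161 g
milk: (2 tbsp + 1 tsp = 7/3 tbsp) × 7/4 × 15 mL/tbsp ≈ 61 mL
powdered sugar: 1.75 lb × 7/4 × 16 oz/lb × 28.35 g/oz ≈ 1389 g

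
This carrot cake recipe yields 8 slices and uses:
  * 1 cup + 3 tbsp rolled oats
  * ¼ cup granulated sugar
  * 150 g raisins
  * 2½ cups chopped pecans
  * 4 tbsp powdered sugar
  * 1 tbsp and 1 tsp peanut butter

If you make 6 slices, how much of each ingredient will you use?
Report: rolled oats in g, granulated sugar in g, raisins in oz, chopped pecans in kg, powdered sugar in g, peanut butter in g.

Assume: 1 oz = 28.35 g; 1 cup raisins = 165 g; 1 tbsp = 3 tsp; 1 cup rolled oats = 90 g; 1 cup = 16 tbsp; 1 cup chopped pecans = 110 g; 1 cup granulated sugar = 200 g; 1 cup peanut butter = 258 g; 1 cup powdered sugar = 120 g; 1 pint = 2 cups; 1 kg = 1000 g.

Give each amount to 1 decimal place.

rolled oats: 80.2 g; granulated sugar: 37.5 g; raisins: 4.0 oz; chopped pecans: 0.2 kg; powdered sugar: 22.5 g; peanut butter: 16.1 g

Scaling factor: 6/8 = 3/4 = 0.75.
rolled oats: (1 cup + 3 tbsp = 1.1875 cup) × 3/4 × 90 g/cup ≈ 80.2 g
granulated sugar: 0.25 cup × 3/4 × 200 g/cup = 37.5 g
raisins: 150 g × 3/4 ÷ 28.35 g/oz ≈ 4.0 oz
chopped pecans: 2.5 cup × 3/4 × 110 g/cup ÷ 1000 g/kg ≈ 0.2 kg
powdered sugar: 4 tbsp × 3/4 ÷ 16 tbsp/cup × 120 g/cup = 22.5 g
peanut butter: (1 tbsp + 1 tsp = 4/3 tbsp) × 3/4 ÷ 16 tbsp/cup × 258 g/cup ≈ 16.1 g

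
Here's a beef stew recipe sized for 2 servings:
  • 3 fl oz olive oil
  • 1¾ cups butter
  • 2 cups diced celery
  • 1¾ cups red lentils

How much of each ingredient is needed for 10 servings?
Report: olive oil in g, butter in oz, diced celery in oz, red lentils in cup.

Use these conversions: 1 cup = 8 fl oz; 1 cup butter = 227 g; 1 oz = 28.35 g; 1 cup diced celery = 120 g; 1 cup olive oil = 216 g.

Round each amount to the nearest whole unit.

olive oil: 405 g; butter: 70 oz; diced celery: 42 oz; red lentils: 9 cup

Scaling factor: 10/2 = 5.
olive oil: 3 fl oz × 5 ÷ 8 fl oz/cup × 216 g/cup = 405 g
butter: 1.75 cup × 5 × 227 g/cup ÷ 28.35 g/oz ≈ 70 oz
diced celery: 2 cup × 5 × 120 g/cup ÷ 28.35 g/oz ≈ 42 oz
red lentils: 1.75 cup × 5 ≈ 9 cup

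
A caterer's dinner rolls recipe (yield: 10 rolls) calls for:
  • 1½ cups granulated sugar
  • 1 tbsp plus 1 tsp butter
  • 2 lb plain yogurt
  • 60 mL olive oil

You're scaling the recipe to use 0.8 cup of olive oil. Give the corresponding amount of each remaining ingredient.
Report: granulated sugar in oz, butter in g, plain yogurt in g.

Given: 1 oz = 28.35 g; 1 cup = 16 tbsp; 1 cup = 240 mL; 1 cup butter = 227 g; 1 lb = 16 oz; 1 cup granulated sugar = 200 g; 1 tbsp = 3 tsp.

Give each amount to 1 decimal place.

The original recipe has 0.25 cup of olive oil, so the scaling factor is 0.8 ÷ 0.25 = 16/5 = 3.2.
granulated sugar: 1.5 cup × 16/5 × 200 g/cup ÷ 28.35 g/oz ≈ 33.9 oz
butter: (1 tbsp + 1 tsp = 4/3 tbsp) × 16/5 ÷ 16 tbsp/cup × 227 g/cup ≈ 60.5 g
plain yogurt: 2 lb × 16/5 × 16 oz/lb × 28.35 g/oz ≈ 2903.0 g

granulated sugar: 33.9 oz; butter: 60.5 g; plain yogurt: 2903.0 g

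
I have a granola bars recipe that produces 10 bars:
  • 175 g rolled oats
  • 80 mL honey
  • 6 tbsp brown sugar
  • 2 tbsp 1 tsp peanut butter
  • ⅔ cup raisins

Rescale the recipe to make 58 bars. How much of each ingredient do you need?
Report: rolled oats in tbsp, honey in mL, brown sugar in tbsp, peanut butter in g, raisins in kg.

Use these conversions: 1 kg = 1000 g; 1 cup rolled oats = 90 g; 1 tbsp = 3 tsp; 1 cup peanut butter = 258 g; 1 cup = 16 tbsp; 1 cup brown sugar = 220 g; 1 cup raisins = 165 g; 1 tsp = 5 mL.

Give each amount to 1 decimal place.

Scaling factor: 58/10 = 29/5 = 5.8.
rolled oats: 175 g × 29/5 ÷ 90 g/cup × 16 tbsp/cup ≈ 180.4 tbsp
honey: 80 mL × 29/5 = 464.0 mL
brown sugar: 6 tbsp × 29/5 = 34.8 tbsp
peanut butter: (2 tbsp + 1 tsp = 7/3 tbsp) × 29/5 ÷ 16 tbsp/cup × 258 g/cup ≈ 218.2 g
raisins: 2/3 cup × 29/5 × 165 g/cup ÷ 1000 g/kg ≈ 0.6 kg

rolled oats: 180.4 tbsp; honey: 464.0 mL; brown sugar: 34.8 tbsp; peanut butter: 218.2 g; raisins: 0.6 kg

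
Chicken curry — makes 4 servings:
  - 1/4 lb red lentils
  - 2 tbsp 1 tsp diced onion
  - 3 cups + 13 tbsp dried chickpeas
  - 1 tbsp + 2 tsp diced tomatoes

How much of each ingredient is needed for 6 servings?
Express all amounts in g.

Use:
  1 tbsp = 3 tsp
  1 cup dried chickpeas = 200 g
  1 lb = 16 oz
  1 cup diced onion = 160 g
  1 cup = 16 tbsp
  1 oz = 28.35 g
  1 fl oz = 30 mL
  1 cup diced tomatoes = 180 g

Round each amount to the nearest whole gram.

red lentils: 170 g; diced onion: 35 g; dried chickpeas: 1144 g; diced tomatoes: 28 g

Scaling factor: 6/4 = 3/2 = 1.5.
red lentils: 0.25 lb × 3/2 × 16 oz/lb × 28.35 g/oz ≈ 170 g
diced onion: (2 tbsp + 1 tsp = 7/3 tbsp) × 3/2 ÷ 16 tbsp/cup × 160 g/cup = 35 g
dried chickpeas: (3 cup + 13 tbsp = 3.8125 cup) × 3/2 × 200 g/cup ≈ 1144 g
diced tomatoes: (1 tbsp + 2 tsp = 5/3 tbsp) × 3/2 ÷ 16 tbsp/cup × 180 g/cup ≈ 28 g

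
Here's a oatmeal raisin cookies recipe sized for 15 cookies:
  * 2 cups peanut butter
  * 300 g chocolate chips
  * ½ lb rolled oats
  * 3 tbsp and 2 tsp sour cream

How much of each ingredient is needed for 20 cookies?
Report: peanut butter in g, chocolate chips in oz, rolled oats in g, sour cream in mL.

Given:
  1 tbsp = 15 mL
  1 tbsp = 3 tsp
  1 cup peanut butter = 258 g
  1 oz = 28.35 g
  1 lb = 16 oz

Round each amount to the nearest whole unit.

Scaling factor: 20/15 = 4/3.
peanut butter: 2 cup × 4/3 × 258 g/cup = 688 g
chocolate chips: 300 g × 4/3 ÷ 28.35 g/oz ≈ 14 oz
rolled oats: 0.5 lb × 4/3 × 16 oz/lb × 28.35 g/oz ≈ 302 g
sour cream: (3 tbsp + 2 tsp = 11/3 tbsp) × 4/3 × 15 mL/tbsp ≈ 73 mL

peanut butter: 688 g; chocolate chips: 14 oz; rolled oats: 302 g; sour cream: 73 mL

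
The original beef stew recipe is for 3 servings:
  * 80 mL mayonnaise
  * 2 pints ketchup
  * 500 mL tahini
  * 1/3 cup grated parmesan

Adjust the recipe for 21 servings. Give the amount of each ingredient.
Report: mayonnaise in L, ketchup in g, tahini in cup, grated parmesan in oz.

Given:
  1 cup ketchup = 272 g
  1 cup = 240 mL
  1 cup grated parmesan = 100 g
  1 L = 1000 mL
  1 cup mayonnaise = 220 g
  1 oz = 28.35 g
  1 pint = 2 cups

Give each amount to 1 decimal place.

Scaling factor: 21/3 = 7.
mayonnaise: 80 mL × 7 ÷ 1000 mL/L ≈ 0.6 L
ketchup: 2 pint × 7 × 2 cup/pint × 272 g/cup = 7616.0 g
tahini: 500 mL × 7 ÷ 240 mL/cup ≈ 14.6 cup
grated parmesan: 1/3 cup × 7 × 100 g/cup ÷ 28.35 g/oz ≈ 8.2 oz

mayonnaise: 0.6 L; ketchup: 7616.0 g; tahini: 14.6 cup; grated parmesan: 8.2 oz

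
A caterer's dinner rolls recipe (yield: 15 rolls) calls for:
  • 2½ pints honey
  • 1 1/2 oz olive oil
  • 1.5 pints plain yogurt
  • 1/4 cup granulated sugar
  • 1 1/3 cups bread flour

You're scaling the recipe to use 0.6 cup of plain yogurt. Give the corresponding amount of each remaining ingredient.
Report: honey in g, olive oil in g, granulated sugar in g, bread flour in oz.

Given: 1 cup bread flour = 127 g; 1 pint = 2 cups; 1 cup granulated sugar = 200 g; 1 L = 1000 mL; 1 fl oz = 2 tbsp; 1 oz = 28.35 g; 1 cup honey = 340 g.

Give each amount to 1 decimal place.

honey: 340.0 g; olive oil: 8.5 g; granulated sugar: 10.0 g; bread flour: 1.2 oz

The original recipe has 3 cup of plain yogurt, so the scaling factor is 0.6 ÷ 3 = 1/5 = 0.2.
honey: 2.5 pint × 1/5 × 2 cup/pint × 340 g/cup = 340.0 g
olive oil: 1.5 oz × 1/5 × 28.35 g/oz ≈ 8.5 g
granulated sugar: 0.25 cup × 1/5 × 200 g/cup = 10.0 g
bread flour: 4/3 cup × 1/5 × 127 g/cup ÷ 28.35 g/oz ≈ 1.2 oz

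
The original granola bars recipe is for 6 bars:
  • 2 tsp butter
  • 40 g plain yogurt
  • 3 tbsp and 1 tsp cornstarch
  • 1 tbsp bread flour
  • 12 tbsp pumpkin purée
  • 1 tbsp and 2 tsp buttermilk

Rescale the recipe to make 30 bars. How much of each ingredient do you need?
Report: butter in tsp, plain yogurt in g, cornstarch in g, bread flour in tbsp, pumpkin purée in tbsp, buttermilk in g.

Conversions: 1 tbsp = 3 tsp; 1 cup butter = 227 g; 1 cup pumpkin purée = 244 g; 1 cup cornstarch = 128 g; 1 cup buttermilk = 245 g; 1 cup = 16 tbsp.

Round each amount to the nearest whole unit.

Scaling factor: 30/6 = 5.
butter: 2 tsp × 5 = 10 tsp
plain yogurt: 40 g × 5 = 200 g
cornstarch: (3 tbsp + 1 tsp = 10/3 tbsp) × 5 ÷ 16 tbsp/cup × 128 g/cup ≈ 133 g
bread flour: 1 tbsp × 5 = 5 tbsp
pumpkin purée: 12 tbsp × 5 = 60 tbsp
buttermilk: (1 tbsp + 2 tsp = 5/3 tbsp) × 5 ÷ 16 tbsp/cup × 245 g/cup ≈ 128 g

butter: 10 tsp; plain yogurt: 200 g; cornstarch: 133 g; bread flour: 5 tbsp; pumpkin purée: 60 tbsp; buttermilk: 128 g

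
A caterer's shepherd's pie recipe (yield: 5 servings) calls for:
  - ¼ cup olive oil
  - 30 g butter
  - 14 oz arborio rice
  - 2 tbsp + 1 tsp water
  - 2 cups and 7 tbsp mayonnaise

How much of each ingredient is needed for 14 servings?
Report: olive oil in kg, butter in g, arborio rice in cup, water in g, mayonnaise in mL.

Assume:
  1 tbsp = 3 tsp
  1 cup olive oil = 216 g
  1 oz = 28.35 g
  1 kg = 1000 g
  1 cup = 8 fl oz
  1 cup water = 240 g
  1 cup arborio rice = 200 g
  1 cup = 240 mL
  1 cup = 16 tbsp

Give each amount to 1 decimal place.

Scaling factor: 14/5 = 2.8.
olive oil: 0.25 cup × 14/5 × 216 g/cup ÷ 1000 g/kg ≈ 0.2 kg
butter: 30 g × 14/5 = 84.0 g
arborio rice: 14 oz × 14/5 × 28.35 g/oz ÷ 200 g/cup ≈ 5.6 cup
water: (2 tbsp + 1 tsp = 7/3 tbsp) × 14/5 ÷ 16 tbsp/cup × 240 g/cup = 98.0 g
mayonnaise: (2 cup + 7 tbsp = 2.4375 cup) × 14/5 × 240 mL/cup = 1638.0 mL

olive oil: 0.2 kg; butter: 84.0 g; arborio rice: 5.6 cup; water: 98.0 g; mayonnaise: 1638.0 mL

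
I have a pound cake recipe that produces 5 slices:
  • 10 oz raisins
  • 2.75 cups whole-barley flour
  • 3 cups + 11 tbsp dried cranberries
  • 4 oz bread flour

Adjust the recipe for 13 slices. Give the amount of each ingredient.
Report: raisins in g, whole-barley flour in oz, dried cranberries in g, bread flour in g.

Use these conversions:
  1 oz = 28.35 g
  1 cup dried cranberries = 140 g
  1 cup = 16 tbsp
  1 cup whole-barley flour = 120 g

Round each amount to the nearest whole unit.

Scaling factor: 13/5 = 2.6.
raisins: 10 oz × 13/5 × 28.35 g/oz ≈ 737 g
whole-barley flour: 2.75 cup × 13/5 × 120 g/cup ÷ 28.35 g/oz ≈ 30 oz
dried cranberries: (3 cup + 11 tbsp = 3.6875 cup) × 13/5 × 140 g/cup ≈ 1342 g
bread flour: 4 oz × 13/5 × 28.35 g/oz ≈ 295 g

raisins: 737 g; whole-barley flour: 30 oz; dried cranberries: 1342 g; bread flour: 295 g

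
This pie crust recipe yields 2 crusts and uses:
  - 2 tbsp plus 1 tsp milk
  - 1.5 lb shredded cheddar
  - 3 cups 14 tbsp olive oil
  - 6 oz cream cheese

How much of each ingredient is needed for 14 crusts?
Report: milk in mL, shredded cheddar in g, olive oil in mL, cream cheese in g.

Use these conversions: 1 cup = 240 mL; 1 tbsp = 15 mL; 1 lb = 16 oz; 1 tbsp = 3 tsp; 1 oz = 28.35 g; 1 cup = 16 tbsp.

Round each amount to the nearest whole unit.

milk: 245 mL; shredded cheddar: 4763 g; olive oil: 6510 mL; cream cheese: 1191 g

Scaling factor: 14/2 = 7.
milk: (2 tbsp + 1 tsp = 7/3 tbsp) × 7 × 15 mL/tbsp = 245 mL
shredded cheddar: 1.5 lb × 7 × 16 oz/lb × 28.35 g/oz ≈ 4763 g
olive oil: (3 cup + 14 tbsp = 3.875 cup) × 7 × 240 mL/cup = 6510 mL
cream cheese: 6 oz × 7 × 28.35 g/oz ≈ 1191 g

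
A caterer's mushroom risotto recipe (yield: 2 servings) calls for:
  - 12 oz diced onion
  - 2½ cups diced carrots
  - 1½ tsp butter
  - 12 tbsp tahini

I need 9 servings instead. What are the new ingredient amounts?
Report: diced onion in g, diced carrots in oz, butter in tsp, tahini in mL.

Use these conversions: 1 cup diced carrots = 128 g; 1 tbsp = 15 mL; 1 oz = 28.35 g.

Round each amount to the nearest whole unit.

Scaling factor: 9/2 = 4.5.
diced onion: 12 oz × 9/2 × 28.35 g/oz ≈ 1531 g
diced carrots: 2.5 cup × 9/2 × 128 g/cup ÷ 28.35 g/oz ≈ 51 oz
butter: 1.5 tsp × 9/2 ≈ 7 tsp
tahini: 12 tbsp × 9/2 × 15 mL/tbsp = 810 mL

diced onion: 1531 g; diced carrots: 51 oz; butter: 7 tsp; tahini: 810 mL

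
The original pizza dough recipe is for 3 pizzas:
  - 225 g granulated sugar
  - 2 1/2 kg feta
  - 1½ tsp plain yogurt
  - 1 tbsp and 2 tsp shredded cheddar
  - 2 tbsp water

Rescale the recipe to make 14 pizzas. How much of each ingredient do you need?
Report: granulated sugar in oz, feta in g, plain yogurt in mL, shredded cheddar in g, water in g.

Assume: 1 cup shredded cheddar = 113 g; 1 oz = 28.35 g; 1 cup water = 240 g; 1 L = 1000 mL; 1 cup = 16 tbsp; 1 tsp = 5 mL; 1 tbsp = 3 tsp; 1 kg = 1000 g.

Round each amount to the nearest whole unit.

granulated sugar: 37 oz; feta: 11667 g; plain yogurt: 35 mL; shredded cheddar: 55 g; water: 140 g

Scaling factor: 14/3.
granulated sugar: 225 g × 14/3 ÷ 28.35 g/oz ≈ 37 oz
feta: 2.5 kg × 14/3 × 1000 g/kg ≈ 11667 g
plain yogurt: 1.5 tsp × 14/3 × 5 mL/tsp = 35 mL
shredded cheddar: (1 tbsp + 2 tsp = 5/3 tbsp) × 14/3 ÷ 16 tbsp/cup × 113 g/cup ≈ 55 g
water: 2 tbsp × 14/3 ÷ 16 tbsp/cup × 240 g/cup = 140 g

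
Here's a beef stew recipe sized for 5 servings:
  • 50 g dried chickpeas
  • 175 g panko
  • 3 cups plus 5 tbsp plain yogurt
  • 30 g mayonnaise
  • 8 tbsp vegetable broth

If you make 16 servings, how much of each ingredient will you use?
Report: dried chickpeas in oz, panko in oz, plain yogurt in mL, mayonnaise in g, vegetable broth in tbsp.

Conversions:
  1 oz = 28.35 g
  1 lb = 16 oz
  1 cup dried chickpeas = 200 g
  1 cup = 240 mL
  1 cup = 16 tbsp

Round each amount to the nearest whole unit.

dried chickpeas: 6 oz; panko: 20 oz; plain yogurt: 2544 mL; mayonnaise: 96 g; vegetable broth: 26 tbsp

Scaling factor: 16/5 = 3.2.
dried chickpeas: 50 g × 16/5 ÷ 28.35 g/oz ≈ 6 oz
panko: 175 g × 16/5 ÷ 28.35 g/oz ≈ 20 oz
plain yogurt: (3 cup + 5 tbsp = 3.3125 cup) × 16/5 × 240 mL/cup = 2544 mL
mayonnaise: 30 g × 16/5 = 96 g
vegetable broth: 8 tbsp × 16/5 ≈ 26 tbsp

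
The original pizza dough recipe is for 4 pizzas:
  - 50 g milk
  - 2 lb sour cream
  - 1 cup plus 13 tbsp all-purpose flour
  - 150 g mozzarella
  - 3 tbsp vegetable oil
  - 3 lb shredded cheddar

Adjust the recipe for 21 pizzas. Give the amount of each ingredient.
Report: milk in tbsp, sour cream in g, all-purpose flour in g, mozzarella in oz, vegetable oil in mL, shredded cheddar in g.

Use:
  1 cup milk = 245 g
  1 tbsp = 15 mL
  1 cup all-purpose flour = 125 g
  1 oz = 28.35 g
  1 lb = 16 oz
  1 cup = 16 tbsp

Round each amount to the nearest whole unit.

milk: 17 tbsp; sour cream: 4763 g; all-purpose flour: 1189 g; mozzarella: 28 oz; vegetable oil: 236 mL; shredded cheddar: 7144 g

Scaling factor: 21/4 = 5.25.
milk: 50 g × 21/4 ÷ 245 g/cup × 16 tbsp/cup ≈ 17 tbsp
sour cream: 2 lb × 21/4 × 16 oz/lb × 28.35 g/oz ≈ 4763 g
all-purpose flour: (1 cup + 13 tbsp = 1.8125 cup) × 21/4 × 125 g/cup ≈ 1189 g
mozzarella: 150 g × 21/4 ÷ 28.35 g/oz ≈ 28 oz
vegetable oil: 3 tbsp × 21/4 × 15 mL/tbsp ≈ 236 mL
shredded cheddar: 3 lb × 21/4 × 16 oz/lb × 28.35 g/oz ≈ 7144 g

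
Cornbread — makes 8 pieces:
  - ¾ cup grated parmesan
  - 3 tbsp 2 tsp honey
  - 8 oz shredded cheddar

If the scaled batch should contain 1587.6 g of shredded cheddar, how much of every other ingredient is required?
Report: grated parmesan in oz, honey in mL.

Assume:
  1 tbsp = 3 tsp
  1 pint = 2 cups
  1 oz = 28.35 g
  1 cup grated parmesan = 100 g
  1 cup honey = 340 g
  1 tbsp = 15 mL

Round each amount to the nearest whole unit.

The original recipe has 226.8 g of shredded cheddar, so the scaling factor is 1587.6 ÷ 226.8 = 7.
grated parmesan: 0.75 cup × 7 × 100 g/cup ÷ 28.35 g/oz ≈ 19 oz
honey: (3 tbsp + 2 tsp = 11/3 tbsp) × 7 × 15 mL/tbsp = 385 mL

grated parmesan: 19 oz; honey: 385 mL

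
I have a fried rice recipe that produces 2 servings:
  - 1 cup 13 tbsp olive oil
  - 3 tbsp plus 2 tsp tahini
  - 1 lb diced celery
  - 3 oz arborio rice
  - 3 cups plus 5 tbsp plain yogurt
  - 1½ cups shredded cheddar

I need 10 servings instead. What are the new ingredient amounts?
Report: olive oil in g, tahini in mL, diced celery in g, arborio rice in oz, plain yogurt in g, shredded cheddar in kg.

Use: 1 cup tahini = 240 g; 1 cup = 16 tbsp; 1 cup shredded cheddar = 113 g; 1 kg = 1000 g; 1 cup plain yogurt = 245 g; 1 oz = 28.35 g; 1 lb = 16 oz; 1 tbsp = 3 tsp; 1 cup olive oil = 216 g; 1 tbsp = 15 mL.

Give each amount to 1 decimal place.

olive oil: 1957.5 g; tahini: 275.0 mL; diced celery: 2268.0 g; arborio rice: 15.0 oz; plain yogurt: 4057.8 g; shredded cheddar: 0.8 kg

Scaling factor: 10/2 = 5.
olive oil: (1 cup + 13 tbsp = 1.8125 cup) × 5 × 216 g/cup = 1957.5 g
tahini: (3 tbsp + 2 tsp = 11/3 tbsp) × 5 × 15 mL/tbsp = 275.0 mL
diced celery: 1 lb × 5 × 16 oz/lb × 28.35 g/oz = 2268.0 g
arborio rice: 3 oz × 5 = 15.0 oz
plain yogurt: (3 cup + 5 tbsp = 3.3125 cup) × 5 × 245 g/cup ≈ 4057.8 g
shredded cheddar: 1.5 cup × 5 × 113 g/cup ÷ 1000 g/kg ≈ 0.8 kg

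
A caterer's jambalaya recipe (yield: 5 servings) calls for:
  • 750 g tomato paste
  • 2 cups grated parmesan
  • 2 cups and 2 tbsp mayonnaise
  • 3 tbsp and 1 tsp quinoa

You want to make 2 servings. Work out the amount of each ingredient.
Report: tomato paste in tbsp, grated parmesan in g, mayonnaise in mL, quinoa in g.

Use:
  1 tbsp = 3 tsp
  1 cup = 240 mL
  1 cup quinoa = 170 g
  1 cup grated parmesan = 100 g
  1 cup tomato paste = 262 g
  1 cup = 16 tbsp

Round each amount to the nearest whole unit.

Scaling factor: 2/5 = 0.4.
tomato paste: 750 g × 2/5 ÷ 262 g/cup × 16 tbsp/cup ≈ 18 tbsp
grated parmesan: 2 cup × 2/5 × 100 g/cup = 80 g
mayonnaise: (2 cup + 2 tbsp = 2.125 cup) × 2/5 × 240 mL/cup = 204 mL
quinoa: (3 tbsp + 1 tsp = 10/3 tbsp) × 2/5 ÷ 16 tbsp/cup × 170 g/cup ≈ 14 g

tomato paste: 18 tbsp; grated parmesan: 80 g; mayonnaise: 204 mL; quinoa: 14 g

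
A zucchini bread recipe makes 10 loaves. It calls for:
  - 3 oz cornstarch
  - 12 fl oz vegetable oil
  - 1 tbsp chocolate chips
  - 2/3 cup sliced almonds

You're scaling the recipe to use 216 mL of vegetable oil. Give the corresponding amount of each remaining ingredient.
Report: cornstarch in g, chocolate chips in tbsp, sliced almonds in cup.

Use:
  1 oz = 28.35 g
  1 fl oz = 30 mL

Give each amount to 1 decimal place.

The original recipe has 360 mL of vegetable oil, so the scaling factor is 216 ÷ 360 = 3/5 = 0.6.
cornstarch: 3 oz × 3/5 × 28.35 g/oz ≈ 51.0 g
chocolate chips: 1 tbsp × 3/5 = 0.6 tbsp
sliced almonds: 2/3 cup × 3/5 = 0.4 cup

cornstarch: 51.0 g; chocolate chips: 0.6 tbsp; sliced almonds: 0.4 cup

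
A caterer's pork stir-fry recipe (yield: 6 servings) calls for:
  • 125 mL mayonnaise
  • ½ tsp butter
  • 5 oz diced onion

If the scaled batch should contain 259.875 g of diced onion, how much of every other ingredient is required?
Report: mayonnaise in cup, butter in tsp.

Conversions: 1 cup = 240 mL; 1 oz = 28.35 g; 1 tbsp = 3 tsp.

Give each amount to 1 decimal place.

The original recipe has 141.75 g of diced onion, so the scaling factor is 259.875 ÷ 141.75 = 11/6.
mayonnaise: 125 mL × 11/6 ÷ 240 mL/cup ≈ 1.0 cup
butter: 0.5 tsp × 11/6 ≈ 0.9 tsp

mayonnaise: 1.0 cup; butter: 0.9 tsp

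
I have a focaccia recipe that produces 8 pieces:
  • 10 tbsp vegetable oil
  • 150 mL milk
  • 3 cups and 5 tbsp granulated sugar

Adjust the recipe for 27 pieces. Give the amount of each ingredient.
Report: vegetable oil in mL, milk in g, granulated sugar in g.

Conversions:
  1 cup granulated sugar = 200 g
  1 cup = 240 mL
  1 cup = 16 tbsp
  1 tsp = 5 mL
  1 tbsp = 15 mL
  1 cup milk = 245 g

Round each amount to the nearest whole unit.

Scaling factor: 27/8 = 3.375.
vegetable oil: 10 tbsp × 27/8 × 15 mL/tbsp ≈ 506 mL
milk: 150 mL × 27/8 ÷ 240 mL/cup × 245 g/cup ≈ 517 g
granulated sugar: (3 cup + 5 tbsp = 3.3125 cup) × 27/8 × 200 g/cup ≈ 2236 g

vegetable oil: 506 mL; milk: 517 g; granulated sugar: 2236 g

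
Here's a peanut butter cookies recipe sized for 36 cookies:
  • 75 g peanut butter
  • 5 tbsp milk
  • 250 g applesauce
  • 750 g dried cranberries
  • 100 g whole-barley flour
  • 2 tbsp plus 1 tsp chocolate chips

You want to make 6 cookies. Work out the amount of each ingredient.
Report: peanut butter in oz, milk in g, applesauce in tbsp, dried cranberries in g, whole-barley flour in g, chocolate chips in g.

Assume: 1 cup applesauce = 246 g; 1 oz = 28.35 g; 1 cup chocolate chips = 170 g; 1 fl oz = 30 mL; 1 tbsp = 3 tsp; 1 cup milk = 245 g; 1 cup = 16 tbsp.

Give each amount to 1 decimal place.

peanut butter: 0.4 oz; milk: 12.8 g; applesauce: 2.7 tbsp; dried cranberries: 125.0 g; whole-barley flour: 16.7 g; chocolate chips: 4.1 g

Scaling factor: 6/36 = 1/6.
peanut butter: 75 g × 1/6 ÷ 28.35 g/oz ≈ 0.4 oz
milk: 5 tbsp × 1/6 ÷ 16 tbsp/cup × 245 g/cup ≈ 12.8 g
applesauce: 250 g × 1/6 ÷ 246 g/cup × 16 tbsp/cup ≈ 2.7 tbsp
dried cranberries: 750 g × 1/6 = 125.0 g
whole-barley flour: 100 g × 1/6 ≈ 16.7 g
chocolate chips: (2 tbsp + 1 tsp = 7/3 tbsp) × 1/6 ÷ 16 tbsp/cup × 170 g/cup ≈ 4.1 g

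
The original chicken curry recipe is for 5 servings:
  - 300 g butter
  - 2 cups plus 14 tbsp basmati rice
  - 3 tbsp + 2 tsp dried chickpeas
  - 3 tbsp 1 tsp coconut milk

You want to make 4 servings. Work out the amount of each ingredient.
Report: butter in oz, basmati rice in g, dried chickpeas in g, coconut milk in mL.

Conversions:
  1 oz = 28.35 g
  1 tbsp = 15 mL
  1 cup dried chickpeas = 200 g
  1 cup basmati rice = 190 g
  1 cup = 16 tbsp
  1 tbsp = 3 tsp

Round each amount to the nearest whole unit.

butter: 8 oz; basmati rice: 437 g; dried chickpeas: 37 g; coconut milk: 40 mL

Scaling factor: 4/5 = 0.8.
butter: 300 g × 4/5 ÷ 28.35 g/oz ≈ 8 oz
basmati rice: (2 cup + 14 tbsp = 2.875 cup) × 4/5 × 190 g/cup = 437 g
dried chickpeas: (3 tbsp + 2 tsp = 11/3 tbsp) × 4/5 ÷ 16 tbsp/cup × 200 g/cup ≈ 37 g
coconut milk: (3 tbsp + 1 tsp = 10/3 tbsp) × 4/5 × 15 mL/tbsp = 40 mL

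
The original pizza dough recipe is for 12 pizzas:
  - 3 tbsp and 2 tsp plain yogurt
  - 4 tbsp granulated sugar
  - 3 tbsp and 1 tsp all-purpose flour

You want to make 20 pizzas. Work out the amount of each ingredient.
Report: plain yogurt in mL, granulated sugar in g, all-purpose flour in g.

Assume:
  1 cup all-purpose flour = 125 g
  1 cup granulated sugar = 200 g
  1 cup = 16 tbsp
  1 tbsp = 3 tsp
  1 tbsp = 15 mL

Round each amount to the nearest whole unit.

Scaling factor: 20/12 = 5/3.
plain yogurt: (3 tbsp + 2 tsp = 11/3 tbsp) × 5/3 × 15 mL/tbsp ≈ 92 mL
granulated sugar: 4 tbsp × 5/3 ÷ 16 tbsp/cup × 200 g/cup ≈ 83 g
all-purpose flour: (3 tbsp + 1 tsp = 10/3 tbsp) × 5/3 ÷ 16 tbsp/cup × 125 g/cup ≈ 43 g

plain yogurt: 92 mL; granulated sugar: 83 g; all-purpose flour: 43 g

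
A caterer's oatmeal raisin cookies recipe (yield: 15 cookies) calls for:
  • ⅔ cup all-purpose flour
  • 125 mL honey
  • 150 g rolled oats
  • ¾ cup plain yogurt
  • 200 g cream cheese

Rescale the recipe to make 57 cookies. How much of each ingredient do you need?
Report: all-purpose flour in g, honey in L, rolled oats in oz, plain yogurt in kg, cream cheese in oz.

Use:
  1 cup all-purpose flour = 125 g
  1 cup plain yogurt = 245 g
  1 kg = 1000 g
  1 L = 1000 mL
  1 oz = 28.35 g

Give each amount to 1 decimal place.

Scaling factor: 57/15 = 19/5 = 3.8.
all-purpose flour: 2/3 cup × 19/5 × 125 g/cup ≈ 316.7 g
honey: 125 mL × 19/5 ÷ 1000 mL/L ≈ 0.5 L
rolled oats: 150 g × 19/5 ÷ 28.35 g/oz ≈ 20.1 oz
plain yogurt: 0.75 cup × 19/5 × 245 g/cup ÷ 1000 g/kg ≈ 0.7 kg
cream cheese: 200 g × 19/5 ÷ 28.35 g/oz ≈ 26.8 oz

all-purpose flour: 316.7 g; honey: 0.5 L; rolled oats: 20.1 oz; plain yogurt: 0.7 kg; cream cheese: 26.8 oz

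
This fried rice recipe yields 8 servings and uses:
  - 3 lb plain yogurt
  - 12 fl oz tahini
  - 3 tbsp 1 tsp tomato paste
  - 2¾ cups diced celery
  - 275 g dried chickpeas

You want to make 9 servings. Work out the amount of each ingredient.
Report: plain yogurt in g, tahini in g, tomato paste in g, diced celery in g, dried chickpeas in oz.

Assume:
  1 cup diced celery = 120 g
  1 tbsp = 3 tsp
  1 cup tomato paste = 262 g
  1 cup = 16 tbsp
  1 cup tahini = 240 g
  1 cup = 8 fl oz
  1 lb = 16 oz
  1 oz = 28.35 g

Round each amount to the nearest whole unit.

plain yogurt: 1531 g; tahini: 405 g; tomato paste: 61 g; diced celery: 371 g; dried chickpeas: 11 oz

Scaling factor: 9/8 = 1.125.
plain yogurt: 3 lb × 9/8 × 16 oz/lb × 28.35 g/oz ≈ 1531 g
tahini: 12 fl oz × 9/8 ÷ 8 fl oz/cup × 240 g/cup = 405 g
tomato paste: (3 tbsp + 1 tsp = 10/3 tbsp) × 9/8 ÷ 16 tbsp/cup × 262 g/cup ≈ 61 g
diced celery: 2.75 cup × 9/8 × 120 g/cup ≈ 371 g
dried chickpeas: 275 g × 9/8 ÷ 28.35 g/oz ≈ 11 oz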